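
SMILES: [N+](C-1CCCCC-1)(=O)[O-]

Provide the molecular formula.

Heavy atoms from the SMILES: 6 C, 1 N, 2 O.
Implicit hydrogens by atom environment:
  5 × C: 2 H each → 10
  1 × C: 1 H
  1 × N (charge +1): no H
  1 × O: no H
  1 × O (charge -1): no H
  Total hydrogens = 11.
Molecular formula: C6H11NO2

C6H11NO2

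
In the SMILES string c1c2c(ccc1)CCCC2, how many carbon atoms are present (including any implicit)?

The symbol for carbon appears 10 times in the SMILES. Lowercase c denotes aromatic carbon and counts toward C.

10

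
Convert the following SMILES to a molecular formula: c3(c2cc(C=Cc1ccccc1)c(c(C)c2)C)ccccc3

C22H20

Heavy atoms from the SMILES: 22 C.
Implicit hydrogens by atom environment:
  12 × C (aromatic): 1 H each → 12
  6 × C (aromatic): no H
  2 × C: 3 H each → 6
  2 × C: 1 H each → 2
  Total hydrogens = 20.
Molecular formula: C22H20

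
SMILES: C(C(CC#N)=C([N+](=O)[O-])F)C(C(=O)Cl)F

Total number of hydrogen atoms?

Hydrogens are implicit in SMILES; fill each atom to its normal valence:
  4 × C: no H
  2 × C: 2 H each → 4
  2 × F: no H
  2 × O: no H
  1 × C: 1 H
  1 × Cl: no H
  1 × N (charge +1): no H
  1 × N: no H
  1 × O (charge -1): no H
  Total hydrogens = 5.

5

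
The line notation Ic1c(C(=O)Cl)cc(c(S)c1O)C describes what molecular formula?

Heavy atoms from the SMILES: 8 C, 1 Cl, 1 I, 2 O, 1 S.
Implicit hydrogens by atom environment:
  5 × C (aromatic): no H
  1 × C: 3 H
  1 × C (aromatic): 1 H
  1 × C: no H
  1 × Cl: no H
  1 × I: no H
  1 × O: 1 H
  1 × O: no H
  1 × S: 1 H
  Total hydrogens = 6.
Molecular formula: C8H6ClIO2S

C8H6ClIO2S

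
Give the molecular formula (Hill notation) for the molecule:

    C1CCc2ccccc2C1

Heavy atoms from the SMILES: 10 C.
Implicit hydrogens by atom environment:
  4 × C: 2 H each → 8
  4 × C (aromatic): 1 H each → 4
  2 × C (aromatic): no H
  Total hydrogens = 12.
Molecular formula: C10H12

C10H12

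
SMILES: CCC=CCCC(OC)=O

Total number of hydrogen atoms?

Hydrogens are implicit in SMILES; fill each atom to its normal valence:
  3 × C: 2 H each → 6
  2 × C: 3 H each → 6
  2 × C: 1 H each → 2
  2 × O: no H
  1 × C: no H
  Total hydrogens = 14.

14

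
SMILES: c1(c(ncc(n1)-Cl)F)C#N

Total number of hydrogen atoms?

1

Hydrogens are implicit in SMILES; fill each atom to its normal valence:
  3 × C (aromatic): no H
  2 × N (aromatic): no H
  1 × C (aromatic): 1 H
  1 × C: no H
  1 × Cl: no H
  1 × F: no H
  1 × N: no H
  Total hydrogens = 1.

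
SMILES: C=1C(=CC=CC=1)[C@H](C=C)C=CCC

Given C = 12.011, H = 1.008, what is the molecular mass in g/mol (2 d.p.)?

Molecular formula: C13H16.
M = 13×12.011 + 16×1.008 = 172.27 g/mol.

172.27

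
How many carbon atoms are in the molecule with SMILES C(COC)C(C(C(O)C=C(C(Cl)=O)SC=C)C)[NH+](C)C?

The symbol for carbon appears 14 times in the SMILES. (Cl is a single chlorine, not C + l.)

14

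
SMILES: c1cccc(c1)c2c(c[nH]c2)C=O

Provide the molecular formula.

Heavy atoms from the SMILES: 11 C, 1 N, 1 O.
Implicit hydrogens by atom environment:
  7 × C (aromatic): 1 H each → 7
  3 × C (aromatic): no H
  1 × C: 1 H
  1 × N (aromatic): 1 H
  1 × O: no H
  Total hydrogens = 9.
Molecular formula: C11H9NO

C11H9NO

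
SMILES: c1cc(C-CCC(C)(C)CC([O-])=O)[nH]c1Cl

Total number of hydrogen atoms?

Hydrogens are implicit in SMILES; fill each atom to its normal valence:
  4 × C: 2 H each → 8
  2 × C: 3 H each → 6
  2 × C (aromatic): 1 H each → 2
  2 × C (aromatic): no H
  2 × C: no H
  1 × Cl: no H
  1 × N (aromatic): 1 H
  1 × O: no H
  1 × O (charge -1): no H
  Total hydrogens = 17.

17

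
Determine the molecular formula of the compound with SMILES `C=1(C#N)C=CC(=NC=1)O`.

Heavy atoms from the SMILES: 6 C, 2 N, 1 O.
Implicit hydrogens by atom environment:
  3 × C (aromatic): 1 H each → 3
  2 × C (aromatic): no H
  1 × C: no H
  1 × N (aromatic): no H
  1 × N: no H
  1 × O: 1 H
  Total hydrogens = 4.
Molecular formula: C6H4N2O

C6H4N2O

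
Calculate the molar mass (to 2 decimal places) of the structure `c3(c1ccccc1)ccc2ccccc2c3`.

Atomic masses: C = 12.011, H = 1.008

Molecular formula: C16H12.
M = 16×12.011 + 12×1.008 = 204.27 g/mol.

204.27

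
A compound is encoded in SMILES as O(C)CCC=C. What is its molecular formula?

C5H10O

Heavy atoms from the SMILES: 5 C, 1 O.
Implicit hydrogens by atom environment:
  3 × C: 2 H each → 6
  1 × C: 3 H
  1 × C: 1 H
  1 × O: no H
  Total hydrogens = 10.
Molecular formula: C5H10O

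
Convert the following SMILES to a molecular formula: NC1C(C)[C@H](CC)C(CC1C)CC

Heavy atoms from the SMILES: 12 C, 1 N.
Implicit hydrogens by atom environment:
  5 × C: 1 H each → 5
  4 × C: 3 H each → 12
  3 × C: 2 H each → 6
  1 × N: 2 H
  Total hydrogens = 25.
Molecular formula: C12H25N

C12H25N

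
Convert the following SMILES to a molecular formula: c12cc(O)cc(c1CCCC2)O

C10H12O2

Heavy atoms from the SMILES: 10 C, 2 O.
Implicit hydrogens by atom environment:
  4 × C: 2 H each → 8
  4 × C (aromatic): no H
  2 × C (aromatic): 1 H each → 2
  2 × O: 1 H each → 2
  Total hydrogens = 12.
Molecular formula: C10H12O2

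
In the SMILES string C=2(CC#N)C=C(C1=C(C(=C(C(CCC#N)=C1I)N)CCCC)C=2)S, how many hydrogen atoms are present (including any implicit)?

Hydrogens are implicit in SMILES; fill each atom to its normal valence:
  8 × C (aromatic): no H
  6 × C: 2 H each → 12
  2 × C (aromatic): 1 H each → 2
  2 × C: no H
  2 × N: no H
  1 × C: 3 H
  1 × I: no H
  1 × N: 2 H
  1 × S: 1 H
  Total hydrogens = 20.

20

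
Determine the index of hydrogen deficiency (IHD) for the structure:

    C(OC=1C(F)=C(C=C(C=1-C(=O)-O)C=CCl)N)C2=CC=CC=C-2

10

Molecular formula from the SMILES: C16H13ClFNO3.
DoU = (2C + 2 + N − H − X)/2 = (2·16 + 2 + 1 − 13 − 2)/2 = 20/2 = 10.
(Structurally: 2 ring(s) + 8 π bond(s) = 10.)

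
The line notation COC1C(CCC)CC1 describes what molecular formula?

Heavy atoms from the SMILES: 8 C, 1 O.
Implicit hydrogens by atom environment:
  4 × C: 2 H each → 8
  2 × C: 3 H each → 6
  2 × C: 1 H each → 2
  1 × O: no H
  Total hydrogens = 16.
Molecular formula: C8H16O

C8H16O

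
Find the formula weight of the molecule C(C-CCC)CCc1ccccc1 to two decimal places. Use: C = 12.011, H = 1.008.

176.30

Molecular formula: C13H20.
M = 13×12.011 + 20×1.008 = 176.30 g/mol.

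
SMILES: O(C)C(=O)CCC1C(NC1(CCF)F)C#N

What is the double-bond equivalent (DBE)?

4

Molecular formula from the SMILES: C10H14F2N2O2.
DoU = (2C + 2 + N − H − X)/2 = (2·10 + 2 + 2 − 14 − 2)/2 = 8/2 = 4.
(Structurally: 1 ring(s) + 3 π bond(s) = 4.)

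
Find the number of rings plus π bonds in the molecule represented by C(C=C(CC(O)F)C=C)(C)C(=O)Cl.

3

Molecular formula from the SMILES: C9H12ClFO2.
DoU = (2C + 2 + N − H − X)/2 = (2·9 + 2 + 0 − 12 − 2)/2 = 6/2 = 3.
(Structurally: 0 ring(s) + 3 π bond(s) = 3.)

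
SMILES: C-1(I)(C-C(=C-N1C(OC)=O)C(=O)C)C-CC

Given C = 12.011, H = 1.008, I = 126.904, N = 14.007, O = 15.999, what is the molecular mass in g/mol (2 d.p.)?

337.16

Molecular formula: C11H16INO3.
M = 11×12.011 + 16×1.008 + 1×126.904 + 1×14.007 + 3×15.999 = 337.16 g/mol.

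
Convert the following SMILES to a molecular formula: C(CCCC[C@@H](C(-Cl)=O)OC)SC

C9H17ClO2S

Heavy atoms from the SMILES: 9 C, 1 Cl, 2 O, 1 S.
Implicit hydrogens by atom environment:
  5 × C: 2 H each → 10
  2 × C: 3 H each → 6
  2 × O: no H
  1 × C: 1 H
  1 × C: no H
  1 × Cl: no H
  1 × S: no H
  Total hydrogens = 17.
Molecular formula: C9H17ClO2S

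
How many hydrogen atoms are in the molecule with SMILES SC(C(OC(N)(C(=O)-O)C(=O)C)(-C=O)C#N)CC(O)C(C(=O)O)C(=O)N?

Hydrogens are implicit in SMILES; fill each atom to its normal valence:
  7 × C: no H
  6 × O: no H
  4 × C: 1 H each → 4
  3 × O: 1 H each → 3
  2 × N: 2 H each → 4
  1 × C: 3 H
  1 × C: 2 H
  1 × N: no H
  1 × S: 1 H
  Total hydrogens = 17.

17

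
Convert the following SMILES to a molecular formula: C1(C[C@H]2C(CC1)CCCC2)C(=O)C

C12H20O

Heavy atoms from the SMILES: 12 C, 1 O.
Implicit hydrogens by atom environment:
  7 × C: 2 H each → 14
  3 × C: 1 H each → 3
  1 × C: 3 H
  1 × C: no H
  1 × O: no H
  Total hydrogens = 20.
Molecular formula: C12H20O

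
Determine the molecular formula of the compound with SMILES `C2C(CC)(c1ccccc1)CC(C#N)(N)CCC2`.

C16H22N2

Heavy atoms from the SMILES: 16 C, 2 N.
Implicit hydrogens by atom environment:
  6 × C: 2 H each → 12
  5 × C (aromatic): 1 H each → 5
  3 × C: no H
  1 × C: 3 H
  1 × C (aromatic): no H
  1 × N: 2 H
  1 × N: no H
  Total hydrogens = 22.
Molecular formula: C16H22N2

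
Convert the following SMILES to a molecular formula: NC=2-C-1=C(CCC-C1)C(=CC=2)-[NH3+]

Heavy atoms from the SMILES: 10 C, 2 N.
Implicit hydrogens by atom environment:
  4 × C: 2 H each → 8
  4 × C (aromatic): no H
  2 × C (aromatic): 1 H each → 2
  1 × N (charge +1): 3 H
  1 × N: 2 H
  Total hydrogens = 15.
Net charge +1.
Molecular formula: C10H15N2+

C10H15N2+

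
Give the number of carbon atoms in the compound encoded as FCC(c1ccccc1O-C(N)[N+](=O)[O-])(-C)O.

10

The symbol for carbon appears 10 times in the SMILES. Lowercase c denotes aromatic carbon and counts toward C.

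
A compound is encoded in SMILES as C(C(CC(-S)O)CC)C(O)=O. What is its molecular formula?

Heavy atoms from the SMILES: 7 C, 3 O, 1 S.
Implicit hydrogens by atom environment:
  3 × C: 2 H each → 6
  2 × C: 1 H each → 2
  2 × O: 1 H each → 2
  1 × C: 3 H
  1 × C: no H
  1 × O: no H
  1 × S: 1 H
  Total hydrogens = 14.
Molecular formula: C7H14O3S

C7H14O3S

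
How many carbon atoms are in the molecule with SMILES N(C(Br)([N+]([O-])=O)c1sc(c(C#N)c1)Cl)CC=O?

8

The symbol for carbon appears 8 times in the SMILES. Lowercase c denotes aromatic carbon and counts toward C.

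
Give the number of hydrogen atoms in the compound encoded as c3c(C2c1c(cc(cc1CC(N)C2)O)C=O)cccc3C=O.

17

Hydrogens are implicit in SMILES; fill each atom to its normal valence:
  6 × C (aromatic): 1 H each → 6
  6 × C (aromatic): no H
  4 × C: 1 H each → 4
  2 × C: 2 H each → 4
  2 × O: no H
  1 × N: 2 H
  1 × O: 1 H
  Total hydrogens = 17.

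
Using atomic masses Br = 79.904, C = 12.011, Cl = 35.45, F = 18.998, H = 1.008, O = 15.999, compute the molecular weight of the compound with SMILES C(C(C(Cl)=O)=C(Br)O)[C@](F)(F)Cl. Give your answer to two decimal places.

283.88

Molecular formula: C5H3BrCl2F2O2.
M = 1×79.904 + 5×12.011 + 2×35.45 + 2×18.998 + 3×1.008 + 2×15.999 = 283.88 g/mol.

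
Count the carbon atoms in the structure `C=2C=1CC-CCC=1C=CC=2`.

The symbol for carbon appears 10 times in the SMILES.

10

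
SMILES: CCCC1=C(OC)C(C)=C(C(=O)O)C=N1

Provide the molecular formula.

Heavy atoms from the SMILES: 11 C, 1 N, 3 O.
Implicit hydrogens by atom environment:
  4 × C (aromatic): no H
  3 × C: 3 H each → 9
  2 × C: 2 H each → 4
  2 × O: no H
  1 × C (aromatic): 1 H
  1 × C: no H
  1 × N (aromatic): no H
  1 × O: 1 H
  Total hydrogens = 15.
Molecular formula: C11H15NO3

C11H15NO3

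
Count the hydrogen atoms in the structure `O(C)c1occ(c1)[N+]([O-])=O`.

Hydrogens are implicit in SMILES; fill each atom to its normal valence:
  2 × C (aromatic): 1 H each → 2
  2 × C (aromatic): no H
  2 × O: no H
  1 × C: 3 H
  1 × N (charge +1): no H
  1 × O (aromatic): no H
  1 × O (charge -1): no H
  Total hydrogens = 5.

5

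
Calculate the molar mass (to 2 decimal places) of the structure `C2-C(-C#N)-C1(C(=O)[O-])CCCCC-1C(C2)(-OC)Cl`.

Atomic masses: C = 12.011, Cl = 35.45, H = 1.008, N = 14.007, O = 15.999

270.73

Molecular formula: C13H17ClNO3-.
M = 13×12.011 + 1×35.45 + 17×1.008 + 1×14.007 + 3×15.999 = 270.73 g/mol.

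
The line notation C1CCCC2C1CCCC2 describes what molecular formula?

Heavy atoms from the SMILES: 10 C.
Implicit hydrogens by atom environment:
  8 × C: 2 H each → 16
  2 × C: 1 H each → 2
  Total hydrogens = 18.
Molecular formula: C10H18

C10H18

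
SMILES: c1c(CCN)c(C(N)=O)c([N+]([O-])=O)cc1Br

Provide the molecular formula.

C9H10BrN3O3

Heavy atoms from the SMILES: 1 Br, 9 C, 3 N, 3 O.
Implicit hydrogens by atom environment:
  4 × C (aromatic): no H
  2 × C: 2 H each → 4
  2 × C (aromatic): 1 H each → 2
  2 × N: 2 H each → 4
  2 × O: no H
  1 × Br: no H
  1 × C: no H
  1 × N (charge +1): no H
  1 × O (charge -1): no H
  Total hydrogens = 10.
Molecular formula: C9H10BrN3O3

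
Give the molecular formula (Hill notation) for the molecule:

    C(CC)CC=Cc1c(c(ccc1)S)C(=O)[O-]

C13H15O2S-

Heavy atoms from the SMILES: 13 C, 2 O, 1 S.
Implicit hydrogens by atom environment:
  3 × C: 2 H each → 6
  3 × C (aromatic): 1 H each → 3
  3 × C (aromatic): no H
  2 × C: 1 H each → 2
  1 × C: 3 H
  1 × C: no H
  1 × O: no H
  1 × O (charge -1): no H
  1 × S: 1 H
  Total hydrogens = 15.
Net charge -1.
Molecular formula: C13H15O2S-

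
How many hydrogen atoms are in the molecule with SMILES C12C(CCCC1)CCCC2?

18

Hydrogens are implicit in SMILES; fill each atom to its normal valence:
  8 × C: 2 H each → 16
  2 × C: 1 H each → 2
  Total hydrogens = 18.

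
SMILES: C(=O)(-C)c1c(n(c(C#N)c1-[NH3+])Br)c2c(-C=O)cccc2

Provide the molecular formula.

C14H11BrN3O2+

Heavy atoms from the SMILES: 1 Br, 14 C, 3 N, 2 O.
Implicit hydrogens by atom environment:
  6 × C (aromatic): no H
  4 × C (aromatic): 1 H each → 4
  2 × C: no H
  2 × O: no H
  1 × Br: no H
  1 × C: 3 H
  1 × C: 1 H
  1 × N (charge +1): 3 H
  1 × N (aromatic): no H
  1 × N: no H
  Total hydrogens = 11.
Net charge +1.
Molecular formula: C14H11BrN3O2+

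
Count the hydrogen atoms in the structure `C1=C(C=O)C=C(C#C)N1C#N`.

Hydrogens are implicit in SMILES; fill each atom to its normal valence:
  2 × C (aromatic): 1 H each → 2
  2 × C: 1 H each → 2
  2 × C (aromatic): no H
  2 × C: no H
  1 × N (aromatic): no H
  1 × N: no H
  1 × O: no H
  Total hydrogens = 4.

4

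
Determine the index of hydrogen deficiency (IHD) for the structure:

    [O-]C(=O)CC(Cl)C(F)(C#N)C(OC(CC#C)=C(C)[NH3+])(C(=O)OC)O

7

Molecular formula from the SMILES: C14H16ClFN2O6.
DoU = (2C + 2 + N − H − X)/2 = (2·14 + 2 + 2 − 16 − 2)/2 = 14/2 = 7.
(Structurally: 0 ring(s) + 7 π bond(s) = 7.)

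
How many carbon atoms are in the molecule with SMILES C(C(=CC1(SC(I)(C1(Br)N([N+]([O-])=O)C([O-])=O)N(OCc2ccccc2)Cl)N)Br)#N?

The symbol for carbon appears 14 times in the SMILES. Lowercase c denotes aromatic carbon and counts toward C.

14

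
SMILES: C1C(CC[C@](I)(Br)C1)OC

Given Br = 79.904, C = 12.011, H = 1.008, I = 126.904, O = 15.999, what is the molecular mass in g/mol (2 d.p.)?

Molecular formula: C7H12BrIO.
M = 1×79.904 + 7×12.011 + 12×1.008 + 1×126.904 + 1×15.999 = 318.98 g/mol.

318.98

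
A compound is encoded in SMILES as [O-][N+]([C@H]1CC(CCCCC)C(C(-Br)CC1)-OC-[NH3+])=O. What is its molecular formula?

Heavy atoms from the SMILES: 1 Br, 13 C, 2 N, 3 O.
Implicit hydrogens by atom environment:
  8 × C: 2 H each → 16
  4 × C: 1 H each → 4
  2 × O: no H
  1 × Br: no H
  1 × C: 3 H
  1 × N (charge +1): 3 H
  1 × N (charge +1): no H
  1 × O (charge -1): no H
  Total hydrogens = 26.
Net charge +1.
Molecular formula: C13H26BrN2O3+

C13H26BrN2O3+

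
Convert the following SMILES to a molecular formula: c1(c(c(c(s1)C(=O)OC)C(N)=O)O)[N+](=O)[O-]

Heavy atoms from the SMILES: 7 C, 2 N, 6 O, 1 S.
Implicit hydrogens by atom environment:
  4 × C (aromatic): no H
  4 × O: no H
  2 × C: no H
  1 × C: 3 H
  1 × N: 2 H
  1 × N (charge +1): no H
  1 × O: 1 H
  1 × O (charge -1): no H
  1 × S (aromatic): no H
  Total hydrogens = 6.
Molecular formula: C7H6N2O6S

C7H6N2O6S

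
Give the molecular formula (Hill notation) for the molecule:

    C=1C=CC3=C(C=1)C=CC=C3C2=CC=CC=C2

Heavy atoms from the SMILES: 16 C.
Implicit hydrogens by atom environment:
  12 × C (aromatic): 1 H each → 12
  4 × C (aromatic): no H
  Total hydrogens = 12.
Molecular formula: C16H12

C16H12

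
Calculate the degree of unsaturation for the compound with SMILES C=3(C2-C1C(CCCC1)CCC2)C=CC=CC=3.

6

Molecular formula from the SMILES: C16H22.
DoU = (2C + 2 + N − H − X)/2 = (2·16 + 2 + 0 − 22 − 0)/2 = 12/2 = 6.
(Structurally: 3 ring(s) + 3 π bond(s) = 6.)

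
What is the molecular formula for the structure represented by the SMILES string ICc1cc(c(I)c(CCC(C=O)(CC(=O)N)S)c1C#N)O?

C14H14I2N2O3S

Heavy atoms from the SMILES: 14 C, 2 I, 2 N, 3 O, 1 S.
Implicit hydrogens by atom environment:
  5 × C (aromatic): no H
  4 × C: 2 H each → 8
  3 × C: no H
  2 × I: no H
  2 × O: no H
  1 × C (aromatic): 1 H
  1 × C: 1 H
  1 × N: 2 H
  1 × N: no H
  1 × O: 1 H
  1 × S: 1 H
  Total hydrogens = 14.
Molecular formula: C14H14I2N2O3S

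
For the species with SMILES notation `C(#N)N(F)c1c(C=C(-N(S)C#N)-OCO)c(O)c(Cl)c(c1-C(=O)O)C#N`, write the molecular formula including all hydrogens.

Heavy atoms from the SMILES: 13 C, 1 Cl, 1 F, 5 N, 5 O, 1 S.
Implicit hydrogens by atom environment:
  6 × C (aromatic): no H
  5 × C: no H
  5 × N: no H
  3 × O: 1 H each → 3
  2 × O: no H
  1 × C: 2 H
  1 × C: 1 H
  1 × Cl: no H
  1 × F: no H
  1 × S: 1 H
  Total hydrogens = 7.
Molecular formula: C13H7ClFN5O5S

C13H7ClFN5O5S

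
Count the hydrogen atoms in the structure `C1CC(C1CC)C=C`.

Hydrogens are implicit in SMILES; fill each atom to its normal valence:
  4 × C: 2 H each → 8
  3 × C: 1 H each → 3
  1 × C: 3 H
  Total hydrogens = 14.

14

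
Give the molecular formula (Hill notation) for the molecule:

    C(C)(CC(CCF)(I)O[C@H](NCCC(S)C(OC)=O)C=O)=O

Heavy atoms from the SMILES: 13 C, 1 F, 1 I, 1 N, 5 O, 1 S.
Implicit hydrogens by atom environment:
  5 × C: 2 H each → 10
  5 × O: no H
  3 × C: 1 H each → 3
  3 × C: no H
  2 × C: 3 H each → 6
  1 × F: no H
  1 × I: no H
  1 × N: 1 H
  1 × S: 1 H
  Total hydrogens = 21.
Molecular formula: C13H21FINO5S

C13H21FINO5S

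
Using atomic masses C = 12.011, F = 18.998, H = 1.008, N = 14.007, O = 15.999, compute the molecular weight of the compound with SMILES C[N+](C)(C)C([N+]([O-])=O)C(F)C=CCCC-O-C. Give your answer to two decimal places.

249.31

Molecular formula: C11H22FN2O3+.
M = 11×12.011 + 1×18.998 + 22×1.008 + 2×14.007 + 3×15.999 = 249.31 g/mol.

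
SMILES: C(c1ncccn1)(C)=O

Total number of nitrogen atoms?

The symbol for nitrogen appears 2 times in the SMILES.

2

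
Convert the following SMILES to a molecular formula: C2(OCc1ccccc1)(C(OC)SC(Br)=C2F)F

Heavy atoms from the SMILES: 1 Br, 12 C, 2 F, 2 O, 1 S.
Implicit hydrogens by atom environment:
  5 × C (aromatic): 1 H each → 5
  3 × C: no H
  2 × F: no H
  2 × O: no H
  1 × Br: no H
  1 × C: 3 H
  1 × C: 2 H
  1 × C: 1 H
  1 × C (aromatic): no H
  1 × S: no H
  Total hydrogens = 11.
Molecular formula: C12H11BrF2O2S

C12H11BrF2O2S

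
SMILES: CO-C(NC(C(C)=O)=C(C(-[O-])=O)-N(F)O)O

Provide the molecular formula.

C7H10FN2O6-

Heavy atoms from the SMILES: 7 C, 1 F, 2 N, 6 O.
Implicit hydrogens by atom environment:
  4 × C: no H
  3 × O: no H
  2 × C: 3 H each → 6
  2 × O: 1 H each → 2
  1 × C: 1 H
  1 × F: no H
  1 × N: 1 H
  1 × N: no H
  1 × O (charge -1): no H
  Total hydrogens = 10.
Net charge -1.
Molecular formula: C7H10FN2O6-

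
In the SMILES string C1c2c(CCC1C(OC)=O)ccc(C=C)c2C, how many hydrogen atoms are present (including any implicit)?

Hydrogens are implicit in SMILES; fill each atom to its normal valence:
  4 × C: 2 H each → 8
  4 × C (aromatic): no H
  2 × C: 3 H each → 6
  2 × C (aromatic): 1 H each → 2
  2 × C: 1 H each → 2
  2 × O: no H
  1 × C: no H
  Total hydrogens = 18.

18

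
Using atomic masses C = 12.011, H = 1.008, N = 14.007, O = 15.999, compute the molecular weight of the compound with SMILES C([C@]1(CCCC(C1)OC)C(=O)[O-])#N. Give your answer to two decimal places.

Molecular formula: C9H12NO3-.
M = 9×12.011 + 12×1.008 + 1×14.007 + 3×15.999 = 182.20 g/mol.

182.20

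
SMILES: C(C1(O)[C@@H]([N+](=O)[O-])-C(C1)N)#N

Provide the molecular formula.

Heavy atoms from the SMILES: 5 C, 3 N, 3 O.
Implicit hydrogens by atom environment:
  2 × C: 1 H each → 2
  2 × C: no H
  1 × C: 2 H
  1 × N: 2 H
  1 × N: no H
  1 × N (charge +1): no H
  1 × O: 1 H
  1 × O: no H
  1 × O (charge -1): no H
  Total hydrogens = 7.
Molecular formula: C5H7N3O3

C5H7N3O3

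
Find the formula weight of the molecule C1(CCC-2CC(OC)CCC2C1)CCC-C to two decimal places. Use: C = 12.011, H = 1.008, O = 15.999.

224.39

Molecular formula: C15H28O.
M = 15×12.011 + 28×1.008 + 1×15.999 = 224.39 g/mol.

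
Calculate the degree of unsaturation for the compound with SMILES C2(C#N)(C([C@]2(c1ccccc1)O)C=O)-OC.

Molecular formula from the SMILES: C12H11NO3.
DoU = (2C + 2 + N − H − X)/2 = (2·12 + 2 + 1 − 11 − 0)/2 = 16/2 = 8.
(Structurally: 2 ring(s) + 6 π bond(s) = 8.)

8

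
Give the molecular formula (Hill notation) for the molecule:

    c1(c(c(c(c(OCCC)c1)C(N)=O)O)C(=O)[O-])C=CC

C14H16NO5-

Heavy atoms from the SMILES: 14 C, 1 N, 5 O.
Implicit hydrogens by atom environment:
  5 × C (aromatic): no H
  3 × O: no H
  2 × C: 3 H each → 6
  2 × C: 2 H each → 4
  2 × C: 1 H each → 2
  2 × C: no H
  1 × C (aromatic): 1 H
  1 × N: 2 H
  1 × O: 1 H
  1 × O (charge -1): no H
  Total hydrogens = 16.
Net charge -1.
Molecular formula: C14H16NO5-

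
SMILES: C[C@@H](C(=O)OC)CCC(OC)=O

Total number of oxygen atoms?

4

The symbol for oxygen appears 4 times in the SMILES.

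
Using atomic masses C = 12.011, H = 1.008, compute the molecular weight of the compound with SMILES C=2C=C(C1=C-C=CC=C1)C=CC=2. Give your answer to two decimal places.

Molecular formula: C12H10.
M = 12×12.011 + 10×1.008 = 154.21 g/mol.

154.21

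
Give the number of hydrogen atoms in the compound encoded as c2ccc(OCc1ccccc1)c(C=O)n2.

Hydrogens are implicit in SMILES; fill each atom to its normal valence:
  8 × C (aromatic): 1 H each → 8
  3 × C (aromatic): no H
  2 × O: no H
  1 × C: 2 H
  1 × C: 1 H
  1 × N (aromatic): no H
  Total hydrogens = 11.

11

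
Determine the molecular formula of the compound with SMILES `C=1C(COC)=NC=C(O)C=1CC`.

Heavy atoms from the SMILES: 9 C, 1 N, 2 O.
Implicit hydrogens by atom environment:
  3 × C (aromatic): no H
  2 × C: 3 H each → 6
  2 × C: 2 H each → 4
  2 × C (aromatic): 1 H each → 2
  1 × N (aromatic): no H
  1 × O: 1 H
  1 × O: no H
  Total hydrogens = 13.
Molecular formula: C9H13NO2

C9H13NO2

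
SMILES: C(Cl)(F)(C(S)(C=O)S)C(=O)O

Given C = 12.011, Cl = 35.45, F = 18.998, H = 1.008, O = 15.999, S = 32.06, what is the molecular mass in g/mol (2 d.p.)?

218.64

Molecular formula: C4H4ClFO3S2.
M = 4×12.011 + 1×35.45 + 1×18.998 + 4×1.008 + 3×15.999 + 2×32.06 = 218.64 g/mol.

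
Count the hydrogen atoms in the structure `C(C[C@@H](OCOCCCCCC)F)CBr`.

Hydrogens are implicit in SMILES; fill each atom to its normal valence:
  9 × C: 2 H each → 18
  2 × O: no H
  1 × Br: no H
  1 × C: 3 H
  1 × C: 1 H
  1 × F: no H
  Total hydrogens = 22.

22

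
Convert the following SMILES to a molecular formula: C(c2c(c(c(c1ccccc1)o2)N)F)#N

Heavy atoms from the SMILES: 11 C, 1 F, 2 N, 1 O.
Implicit hydrogens by atom environment:
  5 × C (aromatic): 1 H each → 5
  5 × C (aromatic): no H
  1 × C: no H
  1 × F: no H
  1 × N: 2 H
  1 × N: no H
  1 × O (aromatic): no H
  Total hydrogens = 7.
Molecular formula: C11H7FN2O

C11H7FN2O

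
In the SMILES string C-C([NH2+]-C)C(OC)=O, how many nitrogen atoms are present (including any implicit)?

The symbol for nitrogen appears 1 time in the SMILES.

1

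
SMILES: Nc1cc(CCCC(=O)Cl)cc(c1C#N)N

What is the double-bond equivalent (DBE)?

Molecular formula from the SMILES: C11H12ClN3O.
DoU = (2C + 2 + N − H − X)/2 = (2·11 + 2 + 3 − 12 − 1)/2 = 14/2 = 7.
(Structurally: 1 ring(s) + 6 π bond(s) = 7.)

7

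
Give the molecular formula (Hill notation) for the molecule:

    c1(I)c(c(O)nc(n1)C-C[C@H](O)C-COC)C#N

Heavy atoms from the SMILES: 11 C, 1 I, 3 N, 3 O.
Implicit hydrogens by atom environment:
  4 × C: 2 H each → 8
  4 × C (aromatic): no H
  2 × N (aromatic): no H
  2 × O: 1 H each → 2
  1 × C: 3 H
  1 × C: 1 H
  1 × C: no H
  1 × I: no H
  1 × N: no H
  1 × O: no H
  Total hydrogens = 14.
Molecular formula: C11H14IN3O3

C11H14IN3O3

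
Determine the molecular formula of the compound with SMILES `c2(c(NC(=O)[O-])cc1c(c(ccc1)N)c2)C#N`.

Heavy atoms from the SMILES: 12 C, 3 N, 2 O.
Implicit hydrogens by atom environment:
  5 × C (aromatic): 1 H each → 5
  5 × C (aromatic): no H
  2 × C: no H
  1 × N: 2 H
  1 × N: 1 H
  1 × N: no H
  1 × O: no H
  1 × O (charge -1): no H
  Total hydrogens = 8.
Net charge -1.
Molecular formula: C12H8N3O2-

C12H8N3O2-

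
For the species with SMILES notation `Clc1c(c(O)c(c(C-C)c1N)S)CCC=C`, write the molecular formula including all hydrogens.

Heavy atoms from the SMILES: 12 C, 1 Cl, 1 N, 1 O, 1 S.
Implicit hydrogens by atom environment:
  6 × C (aromatic): no H
  4 × C: 2 H each → 8
  1 × C: 3 H
  1 × C: 1 H
  1 × Cl: no H
  1 × N: 2 H
  1 × O: 1 H
  1 × S: 1 H
  Total hydrogens = 16.
Molecular formula: C12H16ClNOS

C12H16ClNOS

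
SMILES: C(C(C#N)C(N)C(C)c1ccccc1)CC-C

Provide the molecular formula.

Heavy atoms from the SMILES: 15 C, 2 N.
Implicit hydrogens by atom environment:
  5 × C (aromatic): 1 H each → 5
  3 × C: 2 H each → 6
  3 × C: 1 H each → 3
  2 × C: 3 H each → 6
  1 × C (aromatic): no H
  1 × C: no H
  1 × N: 2 H
  1 × N: no H
  Total hydrogens = 22.
Molecular formula: C15H22N2

C15H22N2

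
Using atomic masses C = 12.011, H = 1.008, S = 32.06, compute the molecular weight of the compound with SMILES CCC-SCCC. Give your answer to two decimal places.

118.24

Molecular formula: C6H14S.
M = 6×12.011 + 14×1.008 + 1×32.06 = 118.24 g/mol.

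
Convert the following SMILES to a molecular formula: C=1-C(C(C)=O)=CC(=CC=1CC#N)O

C10H9NO2

Heavy atoms from the SMILES: 10 C, 1 N, 2 O.
Implicit hydrogens by atom environment:
  3 × C (aromatic): 1 H each → 3
  3 × C (aromatic): no H
  2 × C: no H
  1 × C: 3 H
  1 × C: 2 H
  1 × N: no H
  1 × O: 1 H
  1 × O: no H
  Total hydrogens = 9.
Molecular formula: C10H9NO2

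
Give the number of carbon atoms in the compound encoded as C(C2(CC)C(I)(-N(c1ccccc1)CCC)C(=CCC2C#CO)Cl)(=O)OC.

21

The symbol for carbon appears 21 times in the SMILES. Lowercase c denotes aromatic carbon and counts toward C.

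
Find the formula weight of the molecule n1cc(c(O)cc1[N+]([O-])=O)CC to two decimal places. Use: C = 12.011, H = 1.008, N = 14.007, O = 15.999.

Molecular formula: C7H8N2O3.
M = 7×12.011 + 8×1.008 + 2×14.007 + 3×15.999 = 168.15 g/mol.

168.15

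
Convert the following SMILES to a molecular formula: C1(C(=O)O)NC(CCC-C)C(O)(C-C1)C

C11H21NO3

Heavy atoms from the SMILES: 11 C, 1 N, 3 O.
Implicit hydrogens by atom environment:
  5 × C: 2 H each → 10
  2 × C: 3 H each → 6
  2 × C: 1 H each → 2
  2 × C: no H
  2 × O: 1 H each → 2
  1 × N: 1 H
  1 × O: no H
  Total hydrogens = 21.
Molecular formula: C11H21NO3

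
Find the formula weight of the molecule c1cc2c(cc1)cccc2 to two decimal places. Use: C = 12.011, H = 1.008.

Molecular formula: C10H8.
M = 10×12.011 + 8×1.008 = 128.17 g/mol.

128.17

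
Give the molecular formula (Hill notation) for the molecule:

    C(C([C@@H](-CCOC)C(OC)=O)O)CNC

C10H21NO4

Heavy atoms from the SMILES: 10 C, 1 N, 4 O.
Implicit hydrogens by atom environment:
  4 × C: 2 H each → 8
  3 × C: 3 H each → 9
  3 × O: no H
  2 × C: 1 H each → 2
  1 × C: no H
  1 × N: 1 H
  1 × O: 1 H
  Total hydrogens = 21.
Molecular formula: C10H21NO4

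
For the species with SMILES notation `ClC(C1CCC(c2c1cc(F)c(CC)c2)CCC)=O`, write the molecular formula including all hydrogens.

C16H20ClFO

Heavy atoms from the SMILES: 16 C, 1 Cl, 1 F, 1 O.
Implicit hydrogens by atom environment:
  5 × C: 2 H each → 10
  4 × C (aromatic): no H
  2 × C: 3 H each → 6
  2 × C (aromatic): 1 H each → 2
  2 × C: 1 H each → 2
  1 × C: no H
  1 × Cl: no H
  1 × F: no H
  1 × O: no H
  Total hydrogens = 20.
Molecular formula: C16H20ClFO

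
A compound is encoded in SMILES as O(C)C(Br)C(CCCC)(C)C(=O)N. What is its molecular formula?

Heavy atoms from the SMILES: 1 Br, 9 C, 1 N, 2 O.
Implicit hydrogens by atom environment:
  3 × C: 3 H each → 9
  3 × C: 2 H each → 6
  2 × C: no H
  2 × O: no H
  1 × Br: no H
  1 × C: 1 H
  1 × N: 2 H
  Total hydrogens = 18.
Molecular formula: C9H18BrNO2

C9H18BrNO2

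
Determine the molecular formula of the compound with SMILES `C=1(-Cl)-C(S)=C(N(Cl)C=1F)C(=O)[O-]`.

Heavy atoms from the SMILES: 5 C, 2 Cl, 1 F, 1 N, 2 O, 1 S.
Implicit hydrogens by atom environment:
  4 × C (aromatic): no H
  2 × Cl: no H
  1 × C: no H
  1 × F: no H
  1 × N (aromatic): no H
  1 × O: no H
  1 × O (charge -1): no H
  1 × S: 1 H
  Total hydrogens = 1.
Net charge -1.
Molecular formula: C5HCl2FNO2S-

C5HCl2FNO2S-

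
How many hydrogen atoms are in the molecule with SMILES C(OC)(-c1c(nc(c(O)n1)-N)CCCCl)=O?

Hydrogens are implicit in SMILES; fill each atom to its normal valence:
  4 × C (aromatic): no H
  3 × C: 2 H each → 6
  2 × N (aromatic): no H
  2 × O: no H
  1 × C: 3 H
  1 × C: no H
  1 × Cl: no H
  1 × N: 2 H
  1 × O: 1 H
  Total hydrogens = 12.

12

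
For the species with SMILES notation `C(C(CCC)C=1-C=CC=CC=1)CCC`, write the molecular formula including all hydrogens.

C14H22

Heavy atoms from the SMILES: 14 C.
Implicit hydrogens by atom environment:
  5 × C: 2 H each → 10
  5 × C (aromatic): 1 H each → 5
  2 × C: 3 H each → 6
  1 × C: 1 H
  1 × C (aromatic): no H
  Total hydrogens = 22.
Molecular formula: C14H22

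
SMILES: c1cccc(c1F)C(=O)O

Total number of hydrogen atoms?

Hydrogens are implicit in SMILES; fill each atom to its normal valence:
  4 × C (aromatic): 1 H each → 4
  2 × C (aromatic): no H
  1 × C: no H
  1 × F: no H
  1 × O: 1 H
  1 × O: no H
  Total hydrogens = 5.

5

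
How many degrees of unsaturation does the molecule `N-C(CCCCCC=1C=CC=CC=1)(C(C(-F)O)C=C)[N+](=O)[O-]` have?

6

Molecular formula from the SMILES: C16H23FN2O3.
DoU = (2C + 2 + N − H − X)/2 = (2·16 + 2 + 2 − 23 − 1)/2 = 12/2 = 6.
(Structurally: 1 ring(s) + 5 π bond(s) = 6.)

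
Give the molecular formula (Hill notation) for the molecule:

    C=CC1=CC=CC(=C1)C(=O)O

Heavy atoms from the SMILES: 9 C, 2 O.
Implicit hydrogens by atom environment:
  4 × C (aromatic): 1 H each → 4
  2 × C (aromatic): no H
  1 × C: 2 H
  1 × C: 1 H
  1 × C: no H
  1 × O: 1 H
  1 × O: no H
  Total hydrogens = 8.
Molecular formula: C9H8O2

C9H8O2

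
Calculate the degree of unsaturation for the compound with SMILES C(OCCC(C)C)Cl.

Molecular formula from the SMILES: C6H13ClO.
DoU = (2C + 2 + N − H − X)/2 = (2·6 + 2 + 0 − 13 − 1)/2 = 0/2 = 0.
(Structurally: 0 ring(s) + 0 π bond(s) = 0.)

0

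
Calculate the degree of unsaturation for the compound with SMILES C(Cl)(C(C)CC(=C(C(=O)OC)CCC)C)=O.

Molecular formula from the SMILES: C12H19ClO3.
DoU = (2C + 2 + N − H − X)/2 = (2·12 + 2 + 0 − 19 − 1)/2 = 6/2 = 3.
(Structurally: 0 ring(s) + 3 π bond(s) = 3.)

3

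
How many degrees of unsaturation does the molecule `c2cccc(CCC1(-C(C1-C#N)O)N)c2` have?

Molecular formula from the SMILES: C12H14N2O.
DoU = (2C + 2 + N − H − X)/2 = (2·12 + 2 + 2 − 14 − 0)/2 = 14/2 = 7.
(Structurally: 2 ring(s) + 5 π bond(s) = 7.)

7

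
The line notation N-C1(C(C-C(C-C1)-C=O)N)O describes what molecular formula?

Heavy atoms from the SMILES: 7 C, 2 N, 2 O.
Implicit hydrogens by atom environment:
  3 × C: 2 H each → 6
  3 × C: 1 H each → 3
  2 × N: 2 H each → 4
  1 × C: no H
  1 × O: 1 H
  1 × O: no H
  Total hydrogens = 14.
Molecular formula: C7H14N2O2

C7H14N2O2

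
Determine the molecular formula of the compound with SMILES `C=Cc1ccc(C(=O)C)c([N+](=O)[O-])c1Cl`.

Heavy atoms from the SMILES: 10 C, 1 Cl, 1 N, 3 O.
Implicit hydrogens by atom environment:
  4 × C (aromatic): no H
  2 × C (aromatic): 1 H each → 2
  2 × O: no H
  1 × C: 3 H
  1 × C: 2 H
  1 × C: 1 H
  1 × C: no H
  1 × Cl: no H
  1 × N (charge +1): no H
  1 × O (charge -1): no H
  Total hydrogens = 8.
Molecular formula: C10H8ClNO3

C10H8ClNO3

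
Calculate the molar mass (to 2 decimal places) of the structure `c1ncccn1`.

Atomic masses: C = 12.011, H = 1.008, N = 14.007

Molecular formula: C4H4N2.
M = 4×12.011 + 4×1.008 + 2×14.007 = 80.09 g/mol.

80.09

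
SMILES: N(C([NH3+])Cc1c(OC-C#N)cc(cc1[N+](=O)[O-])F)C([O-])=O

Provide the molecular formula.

C11H11FN4O5

Heavy atoms from the SMILES: 11 C, 1 F, 4 N, 5 O.
Implicit hydrogens by atom environment:
  4 × C (aromatic): no H
  3 × O: no H
  2 × C: 2 H each → 4
  2 × C (aromatic): 1 H each → 2
  2 × C: no H
  2 × O (charge -1): no H
  1 × C: 1 H
  1 × F: no H
  1 × N (charge +1): 3 H
  1 × N: 1 H
  1 × N (charge +1): no H
  1 × N: no H
  Total hydrogens = 11.
Molecular formula: C11H11FN4O5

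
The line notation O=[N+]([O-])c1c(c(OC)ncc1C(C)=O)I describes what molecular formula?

Heavy atoms from the SMILES: 8 C, 1 I, 2 N, 4 O.
Implicit hydrogens by atom environment:
  4 × C (aromatic): no H
  3 × O: no H
  2 × C: 3 H each → 6
  1 × C (aromatic): 1 H
  1 × C: no H
  1 × I: no H
  1 × N (aromatic): no H
  1 × N (charge +1): no H
  1 × O (charge -1): no H
  Total hydrogens = 7.
Molecular formula: C8H7IN2O4

C8H7IN2O4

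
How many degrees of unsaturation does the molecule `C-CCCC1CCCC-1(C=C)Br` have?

Molecular formula from the SMILES: C11H19Br.
DoU = (2C + 2 + N − H − X)/2 = (2·11 + 2 + 0 − 19 − 1)/2 = 4/2 = 2.
(Structurally: 1 ring(s) + 1 π bond(s) = 2.)

2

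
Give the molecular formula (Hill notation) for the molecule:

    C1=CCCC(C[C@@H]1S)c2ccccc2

C13H16S

Heavy atoms from the SMILES: 13 C, 1 S.
Implicit hydrogens by atom environment:
  5 × C (aromatic): 1 H each → 5
  4 × C: 1 H each → 4
  3 × C: 2 H each → 6
  1 × C (aromatic): no H
  1 × S: 1 H
  Total hydrogens = 16.
Molecular formula: C13H16S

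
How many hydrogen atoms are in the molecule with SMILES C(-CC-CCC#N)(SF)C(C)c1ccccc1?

Hydrogens are implicit in SMILES; fill each atom to its normal valence:
  5 × C (aromatic): 1 H each → 5
  4 × C: 2 H each → 8
  2 × C: 1 H each → 2
  1 × C: 3 H
  1 × C: no H
  1 × C (aromatic): no H
  1 × F: no H
  1 × N: no H
  1 × S: no H
  Total hydrogens = 18.

18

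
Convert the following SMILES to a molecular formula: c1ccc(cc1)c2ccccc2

Heavy atoms from the SMILES: 12 C.
Implicit hydrogens by atom environment:
  10 × C (aromatic): 1 H each → 10
  2 × C (aromatic): no H
  Total hydrogens = 10.
Molecular formula: C12H10

C12H10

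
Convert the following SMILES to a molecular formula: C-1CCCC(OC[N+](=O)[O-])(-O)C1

C7H13NO4

Heavy atoms from the SMILES: 7 C, 1 N, 4 O.
Implicit hydrogens by atom environment:
  6 × C: 2 H each → 12
  2 × O: no H
  1 × C: no H
  1 × N (charge +1): no H
  1 × O: 1 H
  1 × O (charge -1): no H
  Total hydrogens = 13.
Molecular formula: C7H13NO4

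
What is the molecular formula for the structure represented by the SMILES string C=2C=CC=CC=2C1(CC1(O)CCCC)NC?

Heavy atoms from the SMILES: 14 C, 1 N, 1 O.
Implicit hydrogens by atom environment:
  5 × C (aromatic): 1 H each → 5
  4 × C: 2 H each → 8
  2 × C: 3 H each → 6
  2 × C: no H
  1 × C (aromatic): no H
  1 × N: 1 H
  1 × O: 1 H
  Total hydrogens = 21.
Molecular formula: C14H21NO

C14H21NO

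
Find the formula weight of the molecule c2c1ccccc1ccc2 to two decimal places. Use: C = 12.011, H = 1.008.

128.17

Molecular formula: C10H8.
M = 10×12.011 + 8×1.008 = 128.17 g/mol.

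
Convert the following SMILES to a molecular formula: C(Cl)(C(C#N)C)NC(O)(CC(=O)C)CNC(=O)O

Heavy atoms from the SMILES: 10 C, 1 Cl, 3 N, 4 O.
Implicit hydrogens by atom environment:
  4 × C: no H
  2 × C: 3 H each → 6
  2 × C: 2 H each → 4
  2 × C: 1 H each → 2
  2 × N: 1 H each → 2
  2 × O: 1 H each → 2
  2 × O: no H
  1 × Cl: no H
  1 × N: no H
  Total hydrogens = 16.
Molecular formula: C10H16ClN3O4

C10H16ClN3O4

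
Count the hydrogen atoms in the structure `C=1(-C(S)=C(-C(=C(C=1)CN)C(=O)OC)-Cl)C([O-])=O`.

Hydrogens are implicit in SMILES; fill each atom to its normal valence:
  5 × C (aromatic): no H
  3 × O: no H
  2 × C: no H
  1 × C: 3 H
  1 × C: 2 H
  1 × C (aromatic): 1 H
  1 × Cl: no H
  1 × N: 2 H
  1 × O (charge -1): no H
  1 × S: 1 H
  Total hydrogens = 9.

9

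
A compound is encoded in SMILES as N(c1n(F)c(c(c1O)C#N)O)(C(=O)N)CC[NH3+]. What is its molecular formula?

Heavy atoms from the SMILES: 8 C, 1 F, 5 N, 3 O.
Implicit hydrogens by atom environment:
  4 × C (aromatic): no H
  2 × C: 2 H each → 4
  2 × C: no H
  2 × N: no H
  2 × O: 1 H each → 2
  1 × F: no H
  1 × N (charge +1): 3 H
  1 × N: 2 H
  1 × N (aromatic): no H
  1 × O: no H
  Total hydrogens = 11.
Net charge +1.
Molecular formula: C8H11FN5O3+

C8H11FN5O3+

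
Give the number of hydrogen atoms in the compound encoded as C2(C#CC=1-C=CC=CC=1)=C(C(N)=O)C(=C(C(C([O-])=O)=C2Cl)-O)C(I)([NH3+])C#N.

11

Hydrogens are implicit in SMILES; fill each atom to its normal valence:
  7 × C (aromatic): no H
  6 × C: no H
  5 × C (aromatic): 1 H each → 5
  2 × O: no H
  1 × Cl: no H
  1 × I: no H
  1 × N (charge +1): 3 H
  1 × N: 2 H
  1 × N: no H
  1 × O: 1 H
  1 × O (charge -1): no H
  Total hydrogens = 11.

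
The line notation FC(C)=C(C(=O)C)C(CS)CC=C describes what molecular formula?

Heavy atoms from the SMILES: 10 C, 1 F, 1 O, 1 S.
Implicit hydrogens by atom environment:
  3 × C: 2 H each → 6
  3 × C: no H
  2 × C: 3 H each → 6
  2 × C: 1 H each → 2
  1 × F: no H
  1 × O: no H
  1 × S: 1 H
  Total hydrogens = 15.
Molecular formula: C10H15FOS

C10H15FOS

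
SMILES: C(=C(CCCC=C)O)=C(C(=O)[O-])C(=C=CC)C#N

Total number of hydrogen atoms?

14

Hydrogens are implicit in SMILES; fill each atom to its normal valence:
  7 × C: no H
  4 × C: 2 H each → 8
  2 × C: 1 H each → 2
  1 × C: 3 H
  1 × N: no H
  1 × O: 1 H
  1 × O: no H
  1 × O (charge -1): no H
  Total hydrogens = 14.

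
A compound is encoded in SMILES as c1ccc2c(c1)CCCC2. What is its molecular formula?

Heavy atoms from the SMILES: 10 C.
Implicit hydrogens by atom environment:
  4 × C: 2 H each → 8
  4 × C (aromatic): 1 H each → 4
  2 × C (aromatic): no H
  Total hydrogens = 12.
Molecular formula: C10H12

C10H12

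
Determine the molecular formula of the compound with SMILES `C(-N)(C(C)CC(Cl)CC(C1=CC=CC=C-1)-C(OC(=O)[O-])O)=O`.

Heavy atoms from the SMILES: 15 C, 1 Cl, 1 N, 5 O.
Implicit hydrogens by atom environment:
  5 × C (aromatic): 1 H each → 5
  4 × C: 1 H each → 4
  3 × O: no H
  2 × C: 2 H each → 4
  2 × C: no H
  1 × C: 3 H
  1 × C (aromatic): no H
  1 × Cl: no H
  1 × N: 2 H
  1 × O: 1 H
  1 × O (charge -1): no H
  Total hydrogens = 19.
Net charge -1.
Molecular formula: C15H19ClNO5-

C15H19ClNO5-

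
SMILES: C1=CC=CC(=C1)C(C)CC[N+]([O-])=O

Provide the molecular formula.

C10H13NO2

Heavy atoms from the SMILES: 10 C, 1 N, 2 O.
Implicit hydrogens by atom environment:
  5 × C (aromatic): 1 H each → 5
  2 × C: 2 H each → 4
  1 × C: 3 H
  1 × C: 1 H
  1 × C (aromatic): no H
  1 × N (charge +1): no H
  1 × O: no H
  1 × O (charge -1): no H
  Total hydrogens = 13.
Molecular formula: C10H13NO2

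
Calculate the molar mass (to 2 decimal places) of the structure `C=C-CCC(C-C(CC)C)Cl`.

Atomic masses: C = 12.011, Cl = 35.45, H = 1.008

Molecular formula: C10H19Cl.
M = 10×12.011 + 1×35.45 + 19×1.008 = 174.71 g/mol.

174.71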